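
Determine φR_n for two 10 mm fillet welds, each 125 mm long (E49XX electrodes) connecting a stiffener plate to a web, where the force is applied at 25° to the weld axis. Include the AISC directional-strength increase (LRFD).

E49XX → F_EXX = 490 MPa.
t_e = 0.707 × 10 = 7.07 mm; A_we = 7.07 × 250 = 1767 mm².
Directional factor: 1.0 + 0.5 sin^1.5(25°) = 1.137.
F_nw = 0.6 × 490 × 1.137 = 334.4 MPa.
φR_n = 0.75 × 334.4 × 1767 × 10⁻³ = 443.3 kN.

φR_n ≈ 443 kN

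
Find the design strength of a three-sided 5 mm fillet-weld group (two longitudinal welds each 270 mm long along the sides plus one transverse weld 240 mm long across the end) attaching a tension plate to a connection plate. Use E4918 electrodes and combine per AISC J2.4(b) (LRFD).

E49XX → F_EXX = 490 MPa.
t_e = 0.707 × 5 = 3.535 mm.
R_nwl = 0.6 × 490 × 3.535 × 540 × 10⁻³ = 561.2 kN (longitudinal, 2 welds).
R_nwt = 0.6 × 490 × 3.535 × 240 × 10⁻³ = 249.4 kN (transverse, base value).
(i) R_nwl + R_nwt = 810.6 kN; (ii) 0.85 R_nwl + 1.5 R_nwt = 851.2 kN.
R_n = max = 851.2 kN [governs: (ii)]; φR_n = 638.4 kN.

φR_n ≈ 638 kN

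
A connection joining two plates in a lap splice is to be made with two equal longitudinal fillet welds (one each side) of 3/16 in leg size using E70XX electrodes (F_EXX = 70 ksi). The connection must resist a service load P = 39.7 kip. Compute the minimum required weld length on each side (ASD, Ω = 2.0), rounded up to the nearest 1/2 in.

L = 7.5 in on each side

Throat t_e = 0.707 × 0.1875 = 0.1326 in.
r_n/Ω = (0.6 × 70 × 0.1326) / 2.0 = 2.784 kip/in.
L_req = P / (r_n/Ω) = 39.7 / 2.784 = 14.26 in total.
Per side: 14.26 / 2 = 7.131 in.
Round up → use L = 7.5 in on each side.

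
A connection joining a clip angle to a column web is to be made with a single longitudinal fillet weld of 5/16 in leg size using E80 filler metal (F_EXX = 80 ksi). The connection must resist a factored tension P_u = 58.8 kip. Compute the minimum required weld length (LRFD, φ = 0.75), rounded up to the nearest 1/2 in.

L = 7.5 in

Throat t_e = 0.707 × 0.3125 = 0.2209 in.
φr_n = 0.75 × 0.6 × 80 × 0.2209 = 7.954 kip/in.
L_req = P_u / φr_n = 58.8 / 7.954 = 7.393 in total.
Round up → use L = 7.5 in.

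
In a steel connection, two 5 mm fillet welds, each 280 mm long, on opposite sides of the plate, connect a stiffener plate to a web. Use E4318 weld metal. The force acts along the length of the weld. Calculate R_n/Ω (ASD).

R_n/Ω ≈ 255 kN

E43XX → F_EXX = 430 MPa.
Effective throat t_e = 0.707 × 5 = 3.535 mm.
Total length L = 560 mm; A_we = 3.535 × 560 = 1980 mm².
F_nw = 0.6 F_EXX = 0.6 × 430 = 258 MPa.
R_n = 258 × 1980 × 10⁻³ = 510.7 kN; R_n/Ω = 510.7/2.0 = 255.4 kN.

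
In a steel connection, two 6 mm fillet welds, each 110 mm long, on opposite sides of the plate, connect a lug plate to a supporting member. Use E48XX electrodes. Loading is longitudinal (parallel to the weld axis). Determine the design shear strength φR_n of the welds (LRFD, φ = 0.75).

E48XX → F_EXX = 480 MPa.
Effective throat t_e = 0.707 × 6 = 4.242 mm.
Total length L = 220 mm; A_we = 4.242 × 220 = 933.2 mm².
F_nw = 0.6 F_EXX = 0.6 × 480 = 288 MPa.
φR_n = 0.75 × 288 × 933.2 × 10⁻³ = 201.6 kN.

φR_n ≈ 202 kN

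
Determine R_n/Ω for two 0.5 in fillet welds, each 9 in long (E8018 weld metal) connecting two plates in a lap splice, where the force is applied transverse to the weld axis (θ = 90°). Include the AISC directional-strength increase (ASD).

R_n/Ω ≈ 229 kips

E80XX → F_EXX = 80 ksi.
t_e = 0.707 × 0.5 = 0.3535 in; A_we = 0.3535 × 18 = 6.363 in².
Directional factor: 1.0 + 0.5 sin^1.5(90°) = 1.5.
F_nw = 0.6 × 80 × 1.5 = 72 ksi.
R_n/Ω = (72 × 6.363) / 2.0 = 229.1 kips.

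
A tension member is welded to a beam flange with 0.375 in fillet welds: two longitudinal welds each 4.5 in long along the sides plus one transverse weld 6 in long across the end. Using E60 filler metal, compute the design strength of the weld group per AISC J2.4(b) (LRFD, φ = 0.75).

E60XX → F_EXX = 60 ksi.
t_e = 0.707 × 0.375 = 0.2651 in.
R_nwl = 0.6 × 60 × 0.2651 × 9 = 85.9 kips (longitudinal, 2 welds).
R_nwt = 0.6 × 60 × 0.2651 × 6 = 57.27 kips (transverse, base value).
(i) R_nwl + R_nwt = 143.2 kips; (ii) 0.85 R_nwl + 1.5 R_nwt = 158.9 kips.
R_n = max = 158.9 kips [governs: (ii)]; φR_n = 119.2 kips.

φR_n ≈ 119 kips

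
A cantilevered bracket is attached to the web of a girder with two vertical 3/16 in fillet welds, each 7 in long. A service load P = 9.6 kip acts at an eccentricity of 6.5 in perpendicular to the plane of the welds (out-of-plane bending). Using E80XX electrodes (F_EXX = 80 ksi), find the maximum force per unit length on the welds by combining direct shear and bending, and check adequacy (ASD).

L_w = 2 × 7 = 14 in; section modulus (unit throat) S = 2 × L²/6 = 16.33 in².
Direct shear f_v = P/L_w = 9.6/14 = 0.6857 kip/in.
Moment M = P × e = 9.6 × 6.5 = 62.4 kip·in; bending f_b = M/S = 3.82 kip/in.
f_max = √(f_v² + f_b²) = √(0.6857² + 3.82²) = 3.881 kip/in.
r_n/Ω = (1/2.0) × 0.6 × 80 × (0.707 × 0.1875) = 3.181 kip/in → NOT adequate.

f_max ≈ 3.88 kip/in; NOT adequate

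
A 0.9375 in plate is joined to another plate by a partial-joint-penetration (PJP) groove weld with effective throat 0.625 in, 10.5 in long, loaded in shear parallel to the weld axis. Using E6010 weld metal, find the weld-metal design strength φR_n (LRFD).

φR_n ≈ 177 kips

E60XX → F_EXX = 60 ksi.
Effective throat (given) t_e = 0.625 in.
A_we = 0.625 × 10.5 = 6.562 in².
F_nw = 0.6 F_EXX = 36 ksi.
φR_n = 0.75 × 36 × 6.562 = 177.2 kips.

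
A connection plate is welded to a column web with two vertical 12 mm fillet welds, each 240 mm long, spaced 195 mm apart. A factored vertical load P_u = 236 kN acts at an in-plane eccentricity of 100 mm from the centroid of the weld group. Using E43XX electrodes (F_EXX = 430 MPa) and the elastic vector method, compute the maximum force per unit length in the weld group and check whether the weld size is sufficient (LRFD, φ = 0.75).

Total weld length L_w = 480 mm. Treat welds as unit-width lines.
Polar moment about centroid: J = 2[d³/12 + d(b/2)²] = 2[240³/12 + 240×97.5²] = 6867000 mm³.
Direct shear f_v = P/L_w = 236×10³ / 480 = 491.7 N/mm (vertical).
Torsion M = P·e = 236×10³ × 100 = 23600000 N·mm.
Critical point at (x, y) = (97.5, 120) from centroid. f_tx = M·y/J = 412.4 N/mm; f_ty = M·x/J = 335.1 N/mm.
Resultant f_max = √[f_tx² + (f_v + f_ty)²] = √[412.4² + (491.7 + 335.1)²] = 923.9 N/mm.
Capacity per unit length: φr_n = 0.75 × 0.6 × 430 × (0.707 × 12) = 1642 N/mm.
923.9 ≤ 1642 → adequate.

f_max ≈ 924 N/mm; adequate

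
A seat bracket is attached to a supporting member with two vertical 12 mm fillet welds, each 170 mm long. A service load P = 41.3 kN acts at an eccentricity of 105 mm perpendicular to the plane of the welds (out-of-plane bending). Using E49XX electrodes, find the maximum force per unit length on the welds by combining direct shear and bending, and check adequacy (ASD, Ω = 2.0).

f_max ≈ 466 N/mm; adequate

E49XX → F_EXX = 490 MPa.
L_w = 2 × 170 = 340 mm; section modulus (unit throat) S = 2 × L²/6 = 9633 mm².
Direct shear f_v = P/L_w = 41.3×10³/340 = 121.5 N/mm.
Moment M = P × e = 41.3×10³ × 105 = 4336500 N·mm; bending f_b = M/S = 450.2 N/mm.
f_max = √(f_v² + f_b²) = √(121.5² + 450.2²) = 466.3 N/mm.
r_n/Ω = (1/2.0) × 0.6 × 490 × (0.707 × 12) = 1247 N/mm → adequate.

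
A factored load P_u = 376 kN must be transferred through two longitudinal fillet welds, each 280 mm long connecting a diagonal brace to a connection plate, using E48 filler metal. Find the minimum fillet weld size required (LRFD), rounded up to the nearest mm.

E48XX → F_EXX = 480 MPa.
Total weld length L = 560 mm.
Required throat t_e = P_u / (φ × 0.6 F_EXX × L) = 376 / (0.75 × 0.6 × 480 × 560 × 10⁻³) = 3.108 mm.
Required leg w = t_e / 0.707 = 4.397 mm → use 5 mm.

w = 5 mm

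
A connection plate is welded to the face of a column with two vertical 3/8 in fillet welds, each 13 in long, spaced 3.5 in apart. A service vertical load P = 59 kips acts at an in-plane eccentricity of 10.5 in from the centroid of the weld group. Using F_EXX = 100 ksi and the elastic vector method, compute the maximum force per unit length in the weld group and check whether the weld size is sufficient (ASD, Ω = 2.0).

f_max ≈ 10.2 kip/in; NOT adequate

Total weld length L_w = 26 in. Treat welds as unit-width lines.
Polar moment about centroid: J = 2[d³/12 + d(b/2)²] = 2[13³/12 + 13×1.75²] = 445.8 in³.
Direct shear f_v = P/L_w = 59 / 26 = 2.269 kip/in (vertical).
Torsion M = P·e = 59 × 10.5 = 619.5 kip·in.
Critical point at (x, y) = (1.75, 6.5) from centroid. f_tx = M·y/J = 9.033 kip/in; f_ty = M·x/J = 2.432 kip/in.
Resultant f_max = √[f_tx² + (f_v + f_ty)²] = √[9.033² + (2.269 + 2.432)²] = 10.18 kip/in.
Capacity per unit length: r_n/Ω = (1/2.0) × 0.6 × 100 × (0.707 × 0.375) = 7.954 kip/in.
10.18 > 7.954 → NOT adequate.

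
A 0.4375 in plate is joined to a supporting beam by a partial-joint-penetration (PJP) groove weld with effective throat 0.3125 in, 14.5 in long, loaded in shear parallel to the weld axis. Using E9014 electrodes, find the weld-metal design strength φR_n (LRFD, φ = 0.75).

E90XX → F_EXX = 90 ksi.
Effective throat (given) t_e = 0.3125 in.
A_we = 0.3125 × 14.5 = 4.531 in².
F_nw = 0.6 F_EXX = 54 ksi.
φR_n = 0.75 × 54 × 4.531 = 183.5 kips.

φR_n ≈ 184 kips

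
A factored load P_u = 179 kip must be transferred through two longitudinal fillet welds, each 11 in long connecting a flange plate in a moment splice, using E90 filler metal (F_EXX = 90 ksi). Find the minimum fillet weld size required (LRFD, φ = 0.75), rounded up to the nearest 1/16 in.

w = 5/16 in

Total weld length L = 22 in.
Required throat t_e = P_u / (φ × 0.6 F_EXX × L) = 179 / (0.75 × 0.6 × 90 × 22) = 0.2009 in.
Required leg w = t_e / 0.707 = 0.2842 in → use 5/16 in.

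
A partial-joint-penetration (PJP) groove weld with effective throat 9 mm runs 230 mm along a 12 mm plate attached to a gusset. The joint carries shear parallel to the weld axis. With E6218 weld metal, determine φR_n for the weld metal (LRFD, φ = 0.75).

E62XX → F_EXX = 620 MPa.
Effective throat (given) t_e = 9 mm.
A_we = 9 × 230 = 2070 mm².
F_nw = 0.6 F_EXX = 372 MPa.
φR_n = 0.75 × 372 × 2070 × 10⁻³ = 577.5 kN.

φR_n ≈ 578 kN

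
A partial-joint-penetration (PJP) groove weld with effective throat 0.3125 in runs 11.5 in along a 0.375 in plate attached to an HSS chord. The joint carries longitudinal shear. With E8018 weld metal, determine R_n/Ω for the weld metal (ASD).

R_n/Ω ≈ 86.2 kip

E80XX → F_EXX = 80 ksi.
Effective throat (given) t_e = 0.3125 in.
A_we = 0.3125 × 11.5 = 3.594 in².
F_nw = 0.6 F_EXX = 48 ksi.
R_n/Ω = (48 × 3.594) / 2.0 = 86.25 kip.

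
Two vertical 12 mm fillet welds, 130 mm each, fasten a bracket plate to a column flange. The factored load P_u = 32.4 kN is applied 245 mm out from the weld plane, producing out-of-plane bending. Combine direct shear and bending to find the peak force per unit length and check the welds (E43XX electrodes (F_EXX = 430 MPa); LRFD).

L_w = 2 × 130 = 260 mm; section modulus (unit throat) S = 2 × L²/6 = 5633 mm².
Direct shear f_v = P/L_w = 32.4×10³/260 = 124.6 N/mm.
Moment M = P × e = 32.4×10³ × 245 = 7938000 N·mm; bending f_b = M/S = 1409 N/mm.
f_max = √(f_v² + f_b²) = √(124.6² + 1409²) = 1415 N/mm.
φr_n = 0.75 × 0.6 × 430 × (0.707 × 12) = 1642 N/mm → adequate.

f_max ≈ 1410 N/mm; adequate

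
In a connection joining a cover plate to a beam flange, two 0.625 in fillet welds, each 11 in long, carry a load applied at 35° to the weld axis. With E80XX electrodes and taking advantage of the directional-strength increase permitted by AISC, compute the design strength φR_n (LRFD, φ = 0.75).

φR_n ≈ 426 kips

E80XX → F_EXX = 80 ksi.
t_e = 0.707 × 0.625 = 0.4419 in; A_we = 0.4419 × 22 = 9.721 in².
Directional factor: 1.0 + 0.5 sin^1.5(35°) = 1.217.
F_nw = 0.6 × 80 × 1.217 = 58.43 ksi.
φR_n = 0.75 × 58.43 × 9.721 = 426 kips.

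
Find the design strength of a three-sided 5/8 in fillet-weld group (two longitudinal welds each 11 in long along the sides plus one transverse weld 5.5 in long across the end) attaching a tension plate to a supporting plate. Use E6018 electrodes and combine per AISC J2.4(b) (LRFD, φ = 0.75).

E60XX → F_EXX = 60 ksi.
t_e = 0.707 × 0.625 = 0.4419 in.
R_nwl = 0.6 × 60 × 0.4419 × 22 = 350 kip (longitudinal, 2 welds).
R_nwt = 0.6 × 60 × 0.4419 × 5.5 = 87.49 kip (transverse, base value).
(i) R_nwl + R_nwt = 437.5 kip; (ii) 0.85 R_nwl + 1.5 R_nwt = 428.7 kip.
R_n = max = 437.5 kip [governs: (i)]; φR_n = 328.1 kip.

φR_n ≈ 328 kip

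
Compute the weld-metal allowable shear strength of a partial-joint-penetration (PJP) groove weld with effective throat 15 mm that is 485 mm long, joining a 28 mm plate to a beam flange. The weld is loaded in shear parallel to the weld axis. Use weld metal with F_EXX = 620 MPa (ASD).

Effective throat (given) t_e = 15 mm.
A_we = 15 × 485 = 7275 mm².
F_nw = 0.6 F_EXX = 372 MPa.
R_n/Ω = (372 × 7275) / 2.0 × 10⁻³ = 1353 kN.

R_n/Ω ≈ 1350 kN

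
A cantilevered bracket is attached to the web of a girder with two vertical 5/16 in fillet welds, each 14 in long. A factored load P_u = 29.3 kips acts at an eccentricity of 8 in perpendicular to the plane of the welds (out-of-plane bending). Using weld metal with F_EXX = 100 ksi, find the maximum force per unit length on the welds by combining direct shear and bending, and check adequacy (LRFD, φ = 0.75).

f_max ≈ 3.74 kip/in; adequate

L_w = 2 × 14 = 28 in; section modulus (unit throat) S = 2 × L²/6 = 65.33 in².
Direct shear f_v = P/L_w = 29.3/28 = 1.046 kip/in.
Moment M = P × e = 29.3 × 8 = 234.4 kip·in; bending f_b = M/S = 3.588 kip/in.
f_max = √(f_v² + f_b²) = √(1.046² + 3.588²) = 3.737 kip/in.
φr_n = 0.75 × 0.6 × 100 × (0.707 × 0.3125) = 9.942 kip/in → adequate.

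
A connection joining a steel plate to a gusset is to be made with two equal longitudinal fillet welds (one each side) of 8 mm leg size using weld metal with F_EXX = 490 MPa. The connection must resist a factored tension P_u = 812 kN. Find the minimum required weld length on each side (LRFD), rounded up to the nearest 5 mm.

L = 330 mm on each side

Throat t_e = 0.707 × 8 = 5.656 mm.
φr_n = 0.75 × 0.6 × 490 × 5.656 × 10⁻³ = 1.247 kN/mm.
L_req = P_u / φr_n = 812 / 1.247 = 651.1 mm total.
Per side: 651.1 / 2 = 325.5 mm.
Round up → use L = 330 mm on each side.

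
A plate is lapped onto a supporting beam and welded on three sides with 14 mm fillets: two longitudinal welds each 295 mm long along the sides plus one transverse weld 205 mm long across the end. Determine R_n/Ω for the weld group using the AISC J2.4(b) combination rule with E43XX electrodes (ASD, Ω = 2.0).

R_n/Ω ≈ 1030 kN

E43XX → F_EXX = 430 MPa.
t_e = 0.707 × 14 = 9.898 mm.
R_nwl = 0.6 × 430 × 9.898 × 590 × 10⁻³ = 1507 kN (longitudinal, 2 welds).
R_nwt = 0.6 × 430 × 9.898 × 205 × 10⁻³ = 523.5 kN (transverse, base value).
(i) R_nwl + R_nwt = 2030 kN; (ii) 0.85 R_nwl + 1.5 R_nwt = 2066 kN.
R_n = max = 2066 kN [governs: (ii)]; R_n/Ω = 1033 kN.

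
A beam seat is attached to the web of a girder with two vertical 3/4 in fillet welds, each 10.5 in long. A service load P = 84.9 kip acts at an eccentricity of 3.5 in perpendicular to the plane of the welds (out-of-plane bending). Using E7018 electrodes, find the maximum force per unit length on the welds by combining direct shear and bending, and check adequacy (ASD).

f_max ≈ 9.04 kip/in; adequate

E70XX → F_EXX = 70 ksi.
L_w = 2 × 10.5 = 21 in; section modulus (unit throat) S = 2 × L²/6 = 36.75 in².
Direct shear f_v = P/L_w = 84.9/21 = 4.043 kip/in.
Moment M = P × e = 84.9 × 3.5 = 297.15 kip·in; bending f_b = M/S = 8.086 kip/in.
f_max = √(f_v² + f_b²) = √(4.043² + 8.086²) = 9.04 kip/in.
r_n/Ω = (1/2.0) × 0.6 × 70 × (0.707 × 0.75) = 11.14 kip/in → adequate.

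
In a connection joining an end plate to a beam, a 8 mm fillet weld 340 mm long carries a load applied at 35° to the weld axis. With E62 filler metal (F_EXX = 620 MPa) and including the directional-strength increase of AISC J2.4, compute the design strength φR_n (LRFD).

φR_n ≈ 653 kN

t_e = 0.707 × 8 = 5.656 mm; A_we = 5.656 × 340 = 1923 mm².
Directional factor: 1.0 + 0.5 sin^1.5(35°) = 1.217.
F_nw = 0.6 × 620 × 1.217 = 452.8 MPa.
φR_n = 0.75 × 452.8 × 1923 × 10⁻³ = 653.1 kN.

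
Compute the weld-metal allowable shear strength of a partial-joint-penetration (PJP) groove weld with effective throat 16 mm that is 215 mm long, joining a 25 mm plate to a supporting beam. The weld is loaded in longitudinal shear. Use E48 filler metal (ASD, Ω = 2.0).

R_n/Ω ≈ 495 kN

E48XX → F_EXX = 480 MPa.
Effective throat (given) t_e = 16 mm.
A_we = 16 × 215 = 3440 mm².
F_nw = 0.6 F_EXX = 288 MPa.
R_n/Ω = (288 × 3440) / 2.0 × 10⁻³ = 495.4 kN.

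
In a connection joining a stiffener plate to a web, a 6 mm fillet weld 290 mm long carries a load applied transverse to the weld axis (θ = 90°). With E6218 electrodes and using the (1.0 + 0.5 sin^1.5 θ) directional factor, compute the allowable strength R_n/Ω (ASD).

R_n/Ω ≈ 343 kN

E62XX → F_EXX = 620 MPa.
t_e = 0.707 × 6 = 4.242 mm; A_we = 4.242 × 290 = 1230 mm².
Directional factor: 1.0 + 0.5 sin^1.5(90°) = 1.5.
F_nw = 0.6 × 620 × 1.5 = 558 MPa.
R_n/Ω = (558 × 1230) / 2.0 × 10⁻³ = 343.2 kN.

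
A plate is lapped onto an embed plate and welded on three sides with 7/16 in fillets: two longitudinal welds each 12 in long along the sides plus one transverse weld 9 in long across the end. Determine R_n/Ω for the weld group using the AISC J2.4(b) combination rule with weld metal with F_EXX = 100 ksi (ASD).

t_e = 0.707 × 0.4375 = 0.3093 in.
R_nwl = 0.6 × 100 × 0.3093 × 24 = 445.4 kip (longitudinal, 2 welds).
R_nwt = 0.6 × 100 × 0.3093 × 9 = 167 kip (transverse, base value).
(i) R_nwl + R_nwt = 612.4 kip; (ii) 0.85 R_nwl + 1.5 R_nwt = 629.1 kip.
R_n = max = 629.1 kip [governs: (ii)]; R_n/Ω = 314.6 kip.

R_n/Ω ≈ 315 kip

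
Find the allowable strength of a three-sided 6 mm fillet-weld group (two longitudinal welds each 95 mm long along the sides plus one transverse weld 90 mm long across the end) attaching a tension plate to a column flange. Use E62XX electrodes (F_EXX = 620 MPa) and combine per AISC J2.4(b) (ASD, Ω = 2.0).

R_n/Ω ≈ 234 kN

t_e = 0.707 × 6 = 4.242 mm.
R_nwl = 0.6 × 620 × 4.242 × 190 × 10⁻³ = 299.8 kN (longitudinal, 2 welds).
R_nwt = 0.6 × 620 × 4.242 × 90 × 10⁻³ = 142 kN (transverse, base value).
(i) R_nwl + R_nwt = 441.8 kN; (ii) 0.85 R_nwl + 1.5 R_nwt = 467.9 kN.
R_n = max = 467.9 kN [governs: (ii)]; R_n/Ω = 233.9 kN.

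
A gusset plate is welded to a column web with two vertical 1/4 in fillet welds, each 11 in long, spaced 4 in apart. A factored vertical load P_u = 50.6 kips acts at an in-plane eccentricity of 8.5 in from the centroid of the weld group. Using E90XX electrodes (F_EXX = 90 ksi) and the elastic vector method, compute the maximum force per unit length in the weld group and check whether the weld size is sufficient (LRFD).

Total weld length L_w = 22 in. Treat welds as unit-width lines.
Polar moment about centroid: J = 2[d³/12 + d(b/2)²] = 2[11³/12 + 11×2²] = 309.8 in³.
Direct shear f_v = P/L_w = 50.6 / 22 = 2.3 kip/in (vertical).
Torsion M = P·e = 50.6 × 8.5 = 430.1 kip·in.
Critical point at (x, y) = (2, 5.5) from centroid. f_tx = M·y/J = 7.635 kip/in; f_ty = M·x/J = 2.776 kip/in.
Resultant f_max = √[f_tx² + (f_v + f_ty)²] = √[7.635² + (2.3 + 2.776)²] = 9.168 kip/in.
Capacity per unit length: φr_n = 0.75 × 0.6 × 90 × (0.707 × 0.25) = 7.158 kip/in.
9.168 > 7.158 → NOT adequate.

f_max ≈ 9.17 kip/in; NOT adequate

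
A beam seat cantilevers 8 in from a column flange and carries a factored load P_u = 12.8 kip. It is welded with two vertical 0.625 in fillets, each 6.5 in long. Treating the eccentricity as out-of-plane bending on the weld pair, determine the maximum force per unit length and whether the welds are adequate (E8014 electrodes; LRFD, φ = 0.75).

E80XX → F_EXX = 80 ksi.
L_w = 2 × 6.5 = 13 in; section modulus (unit throat) S = 2 × L²/6 = 14.08 in².
Direct shear f_v = P/L_w = 12.8/13 = 0.9846 kip/in.
Moment M = P × e = 12.8 × 8 = 102.4 kip·in; bending f_b = M/S = 7.271 kip/in.
f_max = √(f_v² + f_b²) = √(0.9846² + 7.271²) = 7.337 kip/in.
φr_n = 0.75 × 0.6 × 80 × (0.707 × 0.625) = 15.91 kip/in → adequate.

f_max ≈ 7.34 kip/in; adequate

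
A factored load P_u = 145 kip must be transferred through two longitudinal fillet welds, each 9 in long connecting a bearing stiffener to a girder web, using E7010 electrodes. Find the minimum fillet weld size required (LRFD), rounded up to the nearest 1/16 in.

E70XX → F_EXX = 70 ksi.
Total weld length L = 18 in.
Required throat t_e = P_u / (φ × 0.6 F_EXX × L) = 145 / (0.75 × 0.6 × 70 × 18) = 0.2557 in.
Required leg w = t_e / 0.707 = 0.3617 in → use 3/8 in.

w = 3/8 in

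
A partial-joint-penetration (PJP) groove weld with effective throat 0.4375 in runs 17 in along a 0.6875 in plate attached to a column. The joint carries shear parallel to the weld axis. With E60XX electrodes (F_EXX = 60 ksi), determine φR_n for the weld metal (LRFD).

φR_n ≈ 201 kip

Effective throat (given) t_e = 0.4375 in.
A_we = 0.4375 × 17 = 7.438 in².
F_nw = 0.6 F_EXX = 36 ksi.
φR_n = 0.75 × 36 × 7.438 = 200.8 kip.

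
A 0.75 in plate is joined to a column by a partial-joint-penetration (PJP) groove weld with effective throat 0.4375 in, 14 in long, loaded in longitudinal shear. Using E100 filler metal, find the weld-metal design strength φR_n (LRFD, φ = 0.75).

E100XX → F_EXX = 100 ksi.
Effective throat (given) t_e = 0.4375 in.
A_we = 0.4375 × 14 = 6.125 in².
F_nw = 0.6 F_EXX = 60 ksi.
φR_n = 0.75 × 60 × 6.125 = 275.6 kips.

φR_n ≈ 276 kips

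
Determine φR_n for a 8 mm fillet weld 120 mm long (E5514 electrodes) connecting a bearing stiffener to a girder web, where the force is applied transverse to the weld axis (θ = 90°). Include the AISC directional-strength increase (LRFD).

φR_n ≈ 252 kN

E55XX → F_EXX = 550 MPa.
t_e = 0.707 × 8 = 5.656 mm; A_we = 5.656 × 120 = 678.7 mm².
Directional factor: 1.0 + 0.5 sin^1.5(90°) = 1.5.
F_nw = 0.6 × 550 × 1.5 = 495 MPa.
φR_n = 0.75 × 495 × 678.7 × 10⁻³ = 252 kN.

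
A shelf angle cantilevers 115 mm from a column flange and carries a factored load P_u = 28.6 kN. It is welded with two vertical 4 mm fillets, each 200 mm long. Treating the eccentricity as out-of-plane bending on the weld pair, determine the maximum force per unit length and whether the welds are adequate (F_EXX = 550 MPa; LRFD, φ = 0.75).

L_w = 2 × 200 = 400 mm; section modulus (unit throat) S = 2 × L²/6 = 13330 mm².
Direct shear f_v = P/L_w = 28.6×10³/400 = 71.5 N/mm.
Moment M = P × e = 28.6×10³ × 115 = 3289000 N·mm; bending f_b = M/S = 246.7 N/mm.
f_max = √(f_v² + f_b²) = √(71.5² + 246.7²) = 256.8 N/mm.
φr_n = 0.75 × 0.6 × 550 × (0.707 × 4) = 699.9 N/mm → adequate.

f_max ≈ 257 N/mm; adequate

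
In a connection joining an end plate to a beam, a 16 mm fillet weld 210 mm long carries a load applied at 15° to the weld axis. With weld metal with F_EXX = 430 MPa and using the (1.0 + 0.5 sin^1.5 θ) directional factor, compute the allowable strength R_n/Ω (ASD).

R_n/Ω ≈ 327 kN

t_e = 0.707 × 16 = 11.31 mm; A_we = 11.31 × 210 = 2376 mm².
Directional factor: 1.0 + 0.5 sin^1.5(15°) = 1.066.
F_nw = 0.6 × 430 × 1.066 = 275 MPa.
R_n/Ω = (275 × 2376) / 2.0 × 10⁻³ = 326.6 kN.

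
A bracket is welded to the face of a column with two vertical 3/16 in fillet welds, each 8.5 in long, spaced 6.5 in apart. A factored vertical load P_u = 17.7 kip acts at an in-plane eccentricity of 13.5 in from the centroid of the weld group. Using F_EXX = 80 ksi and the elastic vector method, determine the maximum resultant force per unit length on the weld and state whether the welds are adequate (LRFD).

f_max ≈ 5.23 kip/in; NOT adequate

Total weld length L_w = 17 in. Treat welds as unit-width lines.
Polar moment about centroid: J = 2[d³/12 + d(b/2)²] = 2[8.5³/12 + 8.5×3.25²] = 281.9 in³.
Direct shear f_v = P/L_w = 17.7 / 17 = 1.041 kip/in (vertical).
Torsion M = P·e = 17.7 × 13.5 = 238.95 kip·in.
Critical point at (x, y) = (3.25, 4.25) from centroid. f_tx = M·y/J = 3.602 kip/in; f_ty = M·x/J = 2.755 kip/in.
Resultant f_max = √[f_tx² + (f_v + f_ty)²] = √[3.602² + (1.041 + 2.755)²] = 5.233 kip/in.
Capacity per unit length: φr_n = 0.75 × 0.6 × 80 × (0.707 × 0.1875) = 4.772 kip/in.
5.233 > 4.772 → NOT adequate.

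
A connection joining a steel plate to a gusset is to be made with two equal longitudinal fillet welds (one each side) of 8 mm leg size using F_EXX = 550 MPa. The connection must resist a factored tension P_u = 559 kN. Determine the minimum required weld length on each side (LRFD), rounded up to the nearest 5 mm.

L = 200 mm on each side

Throat t_e = 0.707 × 8 = 5.656 mm.
φr_n = 0.75 × 0.6 × 550 × 5.656 × 10⁻³ = 1.4 kN/mm.
L_req = P_u / φr_n = 559 / 1.4 = 399.3 mm total.
Per side: 399.3 / 2 = 199.7 mm.
Round up → use L = 200 mm on each side.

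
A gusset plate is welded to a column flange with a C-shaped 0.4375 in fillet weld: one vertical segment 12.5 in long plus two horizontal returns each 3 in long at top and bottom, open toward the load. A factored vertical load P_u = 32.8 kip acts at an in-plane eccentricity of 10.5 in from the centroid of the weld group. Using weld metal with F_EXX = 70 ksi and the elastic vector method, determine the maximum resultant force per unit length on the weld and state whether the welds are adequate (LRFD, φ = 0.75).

Total weld length L_w = 18.5 in. Treat welds as unit-width lines.
Centroid: x̄ = 2×3×1.5 / 18.5 = 0.4865 in from the vertical weld.
Polar moment about centroid: J = I_x + I_y = [12.5³/12 + 2×3×6.25²] + [12.5×0.4865² + 2(3³/12 + 3×1.014²)] = 410.8 in³.
Direct shear f_v = P/L_w = 32.8 / 18.5 = 1.773 kip/in (vertical).
Torsion M = P·e = 32.8 × 10.5 = 344.4 kip·in.
Critical point at (x, y) = (2.514, 6.25) from centroid. f_tx = M·y/J = 5.24 kip/in; f_ty = M·x/J = 2.107 kip/in.
Resultant f_max = √[f_tx² + (f_v + f_ty)²] = √[5.24² + (1.773 + 2.107)²] = 6.521 kip/in.
Capacity per unit length: φr_n = 0.75 × 0.6 × 70 × (0.707 × 0.4375) = 9.743 kip/in.
6.521 ≤ 9.743 → adequate.

f_max ≈ 6.52 kip/in; adequate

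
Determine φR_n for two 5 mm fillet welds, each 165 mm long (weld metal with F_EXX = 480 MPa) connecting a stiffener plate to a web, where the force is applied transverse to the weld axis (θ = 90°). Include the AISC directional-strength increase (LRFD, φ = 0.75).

t_e = 0.707 × 5 = 3.535 mm; A_we = 3.535 × 330 = 1167 mm².
Directional factor: 1.0 + 0.5 sin^1.5(90°) = 1.5.
F_nw = 0.6 × 480 × 1.5 = 432 MPa.
φR_n = 0.75 × 432 × 1167 × 10⁻³ = 378 kN.

φR_n ≈ 378 kN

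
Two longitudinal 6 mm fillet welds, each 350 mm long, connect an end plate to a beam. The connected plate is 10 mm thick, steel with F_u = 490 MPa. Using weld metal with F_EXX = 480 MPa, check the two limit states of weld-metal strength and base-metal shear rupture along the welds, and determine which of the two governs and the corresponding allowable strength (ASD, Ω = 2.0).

t_e = 0.707 × 6 = 4.242 mm; L = 700 mm.
Weld metal: R_n/Ω = (1/2.0) × 0.6 × 480 × 4.242 × 700 × 10⁻³ = 427.6 kN.
Base metal (shear rupture): R_n/Ω = (1/2.0) × 0.6 × 490 × 10 × 700 × 10⁻³ = 1029 kN.
Governing: weld metal.

R_n/Ω ≈ 428 kN (weld metal governs)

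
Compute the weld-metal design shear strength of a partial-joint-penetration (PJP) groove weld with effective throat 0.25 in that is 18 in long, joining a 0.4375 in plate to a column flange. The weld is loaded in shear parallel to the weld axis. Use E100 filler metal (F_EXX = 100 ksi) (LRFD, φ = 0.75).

Effective throat (given) t_e = 0.25 in.
A_we = 0.25 × 18 = 4.5 in².
F_nw = 0.6 F_EXX = 60 ksi.
φR_n = 0.75 × 60 × 4.5 = 202.5 kip.

φR_n ≈ 202 kip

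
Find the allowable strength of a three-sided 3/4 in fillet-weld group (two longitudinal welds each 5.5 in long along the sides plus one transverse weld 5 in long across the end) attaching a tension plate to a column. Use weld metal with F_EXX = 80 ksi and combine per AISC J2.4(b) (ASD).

R_n/Ω ≈ 214 kips

t_e = 0.707 × 0.75 = 0.5302 in.
R_nwl = 0.6 × 80 × 0.5302 × 11 = 280 kips (longitudinal, 2 welds).
R_nwt = 0.6 × 80 × 0.5302 × 5 = 127.3 kips (transverse, base value).
(i) R_nwl + R_nwt = 407.2 kips; (ii) 0.85 R_nwl + 1.5 R_nwt = 428.9 kips.
R_n = max = 428.9 kips [governs: (ii)]; R_n/Ω = 214.4 kips.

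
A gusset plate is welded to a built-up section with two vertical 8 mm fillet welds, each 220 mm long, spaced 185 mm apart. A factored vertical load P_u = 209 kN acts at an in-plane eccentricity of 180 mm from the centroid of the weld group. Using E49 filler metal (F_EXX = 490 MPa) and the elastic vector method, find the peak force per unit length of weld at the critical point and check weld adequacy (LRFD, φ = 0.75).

f_max ≈ 1330 N/mm; NOT adequate

Total weld length L_w = 440 mm. Treat welds as unit-width lines.
Polar moment about centroid: J = 2[d³/12 + d(b/2)²] = 2[220³/12 + 220×92.5²] = 5539000 mm³.
Direct shear f_v = P/L_w = 209×10³ / 440 = 475 N/mm (vertical).
Torsion M = P·e = 209×10³ × 180 = 37620000 N·mm.
Critical point at (x, y) = (92.5, 110) from centroid. f_tx = M·y/J = 747 N/mm; f_ty = M·x/J = 628.2 N/mm.
Resultant f_max = √[f_tx² + (f_v + f_ty)²] = √[747² + (475 + 628.2)²] = 1332 N/mm.
Capacity per unit length: φr_n = 0.75 × 0.6 × 490 × (0.707 × 8) = 1247 N/mm.
1332 > 1247 → NOT adequate.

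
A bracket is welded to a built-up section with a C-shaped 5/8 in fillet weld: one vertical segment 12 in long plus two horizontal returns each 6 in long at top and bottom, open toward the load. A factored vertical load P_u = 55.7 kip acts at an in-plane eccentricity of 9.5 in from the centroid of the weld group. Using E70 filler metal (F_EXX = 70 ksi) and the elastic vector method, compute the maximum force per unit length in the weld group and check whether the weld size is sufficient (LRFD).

Total weld length L_w = 24 in. Treat welds as unit-width lines.
Centroid: x̄ = 2×6×3 / 24 = 1.5 in from the vertical weld.
Polar moment about centroid: J = I_x + I_y = [12³/12 + 2×6×6²] + [12×1.5² + 2(6³/12 + 6×1.5²)] = 666 in³.
Direct shear f_v = P/L_w = 55.7 / 24 = 2.321 kip/in (vertical).
Torsion M = P·e = 55.7 × 9.5 = 529.15 kip·in.
Critical point at (x, y) = (4.5, 6) from centroid. f_tx = M·y/J = 4.767 kip/in; f_ty = M·x/J = 3.575 kip/in.
Resultant f_max = √[f_tx² + (f_v + f_ty)²] = √[4.767² + (2.321 + 3.575)²] = 7.582 kip/in.
Capacity per unit length: φr_n = 0.75 × 0.6 × 70 × (0.707 × 0.625) = 13.92 kip/in.
7.582 ≤ 13.92 → adequate.

f_max ≈ 7.58 kip/in; adequate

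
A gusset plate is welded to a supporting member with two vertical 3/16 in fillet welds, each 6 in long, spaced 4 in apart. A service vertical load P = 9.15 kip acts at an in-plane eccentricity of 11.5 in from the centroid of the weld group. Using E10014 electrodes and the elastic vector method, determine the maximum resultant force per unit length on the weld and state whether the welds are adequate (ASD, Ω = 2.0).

E100XX → F_EXX = 100 ksi.
Total weld length L_w = 12 in. Treat welds as unit-width lines.
Polar moment about centroid: J = 2[d³/12 + d(b/2)²] = 2[6³/12 + 6×2²] = 84 in³.
Direct shear f_v = P/L_w = 9.15 / 12 = 0.7625 kip/in (vertical).
Torsion M = P·e = 9.15 × 11.5 = 105.23 kip·in.
Critical point at (x, y) = (2, 3) from centroid. f_tx = M·y/J = 3.758 kip/in; f_ty = M·x/J = 2.505 kip/in.
Resultant f_max = √[f_tx² + (f_v + f_ty)²] = √[3.758² + (0.7625 + 2.505)²] = 4.98 kip/in.
Capacity per unit length: r_n/Ω = (1/2.0) × 0.6 × 100 × (0.707 × 0.1875) = 3.977 kip/in.
4.98 > 3.977 → NOT adequate.

f_max ≈ 4.98 kip/in; NOT adequate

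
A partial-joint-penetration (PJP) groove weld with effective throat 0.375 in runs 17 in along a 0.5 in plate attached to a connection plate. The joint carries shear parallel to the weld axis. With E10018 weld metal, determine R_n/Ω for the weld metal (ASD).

E100XX → F_EXX = 100 ksi.
Effective throat (given) t_e = 0.375 in.
A_we = 0.375 × 17 = 6.375 in².
F_nw = 0.6 F_EXX = 60 ksi.
R_n/Ω = (60 × 6.375) / 2.0 = 191.2 kips.

R_n/Ω ≈ 191 kips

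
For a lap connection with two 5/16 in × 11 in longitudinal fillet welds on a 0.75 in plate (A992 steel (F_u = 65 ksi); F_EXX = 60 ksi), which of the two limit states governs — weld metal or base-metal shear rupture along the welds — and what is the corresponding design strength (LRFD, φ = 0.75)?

φR_n ≈ 131 kips (weld metal governs)

t_e = 0.707 × 0.3125 = 0.2209 in; L = 22 in.
Weld metal: φR_n = 0.75 × 0.6 × 60 × 0.2209 × 22 = 131.2 kips.
Base metal (shear rupture): φR_n = 0.75 × 0.6 × 65 × 0.75 × 22 = 482.6 kips.
Governing: weld metal.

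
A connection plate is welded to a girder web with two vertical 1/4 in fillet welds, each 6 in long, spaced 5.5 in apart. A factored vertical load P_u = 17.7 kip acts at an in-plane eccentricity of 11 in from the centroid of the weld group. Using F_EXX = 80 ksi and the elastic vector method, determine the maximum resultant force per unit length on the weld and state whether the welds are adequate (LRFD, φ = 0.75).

f_max ≈ 7.33 kip/in; NOT adequate

Total weld length L_w = 12 in. Treat welds as unit-width lines.
Polar moment about centroid: J = 2[d³/12 + d(b/2)²] = 2[6³/12 + 6×2.75²] = 126.8 in³.
Direct shear f_v = P/L_w = 17.7 / 12 = 1.475 kip/in (vertical).
Torsion M = P·e = 17.7 × 11 = 194.7 kip·in.
Critical point at (x, y) = (2.75, 3) from centroid. f_tx = M·y/J = 4.608 kip/in; f_ty = M·x/J = 4.224 kip/in.
Resultant f_max = √[f_tx² + (f_v + f_ty)²] = √[4.608² + (1.475 + 4.224)²] = 7.329 kip/in.
Capacity per unit length: φr_n = 0.75 × 0.6 × 80 × (0.707 × 0.25) = 6.363 kip/in.
7.329 > 6.363 → NOT adequate.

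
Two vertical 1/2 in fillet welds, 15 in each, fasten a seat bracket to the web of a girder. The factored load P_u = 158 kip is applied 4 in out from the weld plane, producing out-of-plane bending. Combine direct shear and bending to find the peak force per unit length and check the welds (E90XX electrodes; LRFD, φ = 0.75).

E90XX → F_EXX = 90 ksi.
L_w = 2 × 15 = 30 in; section modulus (unit throat) S = 2 × L²/6 = 75 in².
Direct shear f_v = P/L_w = 158/30 = 5.267 kip/in.
Moment M = P × e = 158 × 4 = 632 kip·in; bending f_b = M/S = 8.427 kip/in.
f_max = √(f_v² + f_b²) = √(5.267² + 8.427²) = 9.937 kip/in.
φr_n = 0.75 × 0.6 × 90 × (0.707 × 0.5) = 14.32 kip/in → adequate.

f_max ≈ 9.94 kip/in; adequate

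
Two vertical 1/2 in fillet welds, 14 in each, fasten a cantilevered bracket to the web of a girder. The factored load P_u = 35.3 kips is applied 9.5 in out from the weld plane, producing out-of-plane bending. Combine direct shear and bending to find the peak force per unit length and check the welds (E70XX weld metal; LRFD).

f_max ≈ 5.29 kip/in; adequate

E70XX → F_EXX = 70 ksi.
L_w = 2 × 14 = 28 in; section modulus (unit throat) S = 2 × L²/6 = 65.33 in².
Direct shear f_v = P/L_w = 35.3/28 = 1.261 kip/in.
Moment M = P × e = 35.3 × 9.5 = 335.35 kip·in; bending f_b = M/S = 5.133 kip/in.
f_max = √(f_v² + f_b²) = √(1.261² + 5.133²) = 5.285 kip/in.
φr_n = 0.75 × 0.6 × 70 × (0.707 × 0.5) = 11.14 kip/in → adequate.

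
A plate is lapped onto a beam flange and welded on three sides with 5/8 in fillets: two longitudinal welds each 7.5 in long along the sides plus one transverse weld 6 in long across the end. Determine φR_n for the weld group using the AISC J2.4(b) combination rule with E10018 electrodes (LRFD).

E100XX → F_EXX = 100 ksi.
t_e = 0.707 × 0.625 = 0.4419 in.
R_nwl = 0.6 × 100 × 0.4419 × 15 = 397.7 kips (longitudinal, 2 welds).
R_nwt = 0.6 × 100 × 0.4419 × 6 = 159.1 kips (transverse, base value).
(i) R_nwl + R_nwt = 556.8 kips; (ii) 0.85 R_nwl + 1.5 R_nwt = 576.6 kips.
R_n = max = 576.6 kips [governs: (ii)]; φR_n = 432.5 kips.

φR_n ≈ 432 kips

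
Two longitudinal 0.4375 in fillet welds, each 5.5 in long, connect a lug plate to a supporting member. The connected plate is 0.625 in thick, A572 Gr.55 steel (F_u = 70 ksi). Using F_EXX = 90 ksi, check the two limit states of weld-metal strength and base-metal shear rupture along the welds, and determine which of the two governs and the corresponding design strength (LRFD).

t_e = 0.707 × 0.4375 = 0.3093 in; L = 11 in.
Weld metal: φR_n = 0.75 × 0.6 × 90 × 0.3093 × 11 = 137.8 kip.
Base metal (shear rupture): φR_n = 0.75 × 0.6 × 70 × 0.625 × 11 = 216.6 kip.
Governing: weld metal.

φR_n ≈ 138 kip (weld metal governs)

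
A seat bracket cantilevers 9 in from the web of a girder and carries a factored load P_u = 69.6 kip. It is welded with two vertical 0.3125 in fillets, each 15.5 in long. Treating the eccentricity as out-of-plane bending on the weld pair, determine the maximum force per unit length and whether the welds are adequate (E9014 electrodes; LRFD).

E90XX → F_EXX = 90 ksi.
L_w = 2 × 15.5 = 31 in; section modulus (unit throat) S = 2 × L²/6 = 80.08 in².
Direct shear f_v = P/L_w = 69.6/31 = 2.245 kip/in.
Moment M = P × e = 69.6 × 9 = 626.4 kip·in; bending f_b = M/S = 7.822 kip/in.
f_max = √(f_v² + f_b²) = √(2.245² + 7.822²) = 8.138 kip/in.
φr_n = 0.75 × 0.6 × 90 × (0.707 × 0.3125) = 8.948 kip/in → adequate.

f_max ≈ 8.14 kip/in; adequate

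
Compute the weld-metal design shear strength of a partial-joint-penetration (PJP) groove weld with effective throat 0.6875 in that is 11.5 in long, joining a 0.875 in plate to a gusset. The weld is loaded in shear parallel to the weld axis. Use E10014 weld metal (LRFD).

φR_n ≈ 356 kips

E100XX → F_EXX = 100 ksi.
Effective throat (given) t_e = 0.6875 in.
A_we = 0.6875 × 11.5 = 7.906 in².
F_nw = 0.6 F_EXX = 60 ksi.
φR_n = 0.75 × 60 × 7.906 = 355.8 kips.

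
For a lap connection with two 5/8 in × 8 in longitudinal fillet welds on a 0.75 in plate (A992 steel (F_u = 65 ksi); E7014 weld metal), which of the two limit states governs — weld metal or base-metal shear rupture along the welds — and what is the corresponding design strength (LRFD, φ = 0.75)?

φR_n ≈ 223 kips (weld metal governs)

E70XX → F_EXX = 70 ksi.
t_e = 0.707 × 0.625 = 0.4419 in; L = 16 in.
Weld metal: φR_n = 0.75 × 0.6 × 70 × 0.4419 × 16 = 222.7 kips.
Base metal (shear rupture): φR_n = 0.75 × 0.6 × 65 × 0.75 × 16 = 351 kips.
Governing: weld metal.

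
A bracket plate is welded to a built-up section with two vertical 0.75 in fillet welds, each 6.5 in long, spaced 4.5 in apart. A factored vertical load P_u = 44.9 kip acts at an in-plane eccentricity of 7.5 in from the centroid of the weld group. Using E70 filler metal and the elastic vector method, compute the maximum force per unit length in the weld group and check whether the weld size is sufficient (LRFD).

f_max ≈ 14.2 kip/in; adequate

E70XX → F_EXX = 70 ksi.
Total weld length L_w = 13 in. Treat welds as unit-width lines.
Polar moment about centroid: J = 2[d³/12 + d(b/2)²] = 2[6.5³/12 + 6.5×2.25²] = 111.6 in³.
Direct shear f_v = P/L_w = 44.9 / 13 = 3.454 kip/in (vertical).
Torsion M = P·e = 44.9 × 7.5 = 336.75 kip·in.
Critical point at (x, y) = (2.25, 3.25) from centroid. f_tx = M·y/J = 9.808 kip/in; f_ty = M·x/J = 6.79 kip/in.
Resultant f_max = √[f_tx² + (f_v + f_ty)²] = √[9.808² + (3.454 + 6.79)²] = 14.18 kip/in.
Capacity per unit length: φr_n = 0.75 × 0.6 × 70 × (0.707 × 0.75) = 16.7 kip/in.
14.18 ≤ 16.7 → adequate.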